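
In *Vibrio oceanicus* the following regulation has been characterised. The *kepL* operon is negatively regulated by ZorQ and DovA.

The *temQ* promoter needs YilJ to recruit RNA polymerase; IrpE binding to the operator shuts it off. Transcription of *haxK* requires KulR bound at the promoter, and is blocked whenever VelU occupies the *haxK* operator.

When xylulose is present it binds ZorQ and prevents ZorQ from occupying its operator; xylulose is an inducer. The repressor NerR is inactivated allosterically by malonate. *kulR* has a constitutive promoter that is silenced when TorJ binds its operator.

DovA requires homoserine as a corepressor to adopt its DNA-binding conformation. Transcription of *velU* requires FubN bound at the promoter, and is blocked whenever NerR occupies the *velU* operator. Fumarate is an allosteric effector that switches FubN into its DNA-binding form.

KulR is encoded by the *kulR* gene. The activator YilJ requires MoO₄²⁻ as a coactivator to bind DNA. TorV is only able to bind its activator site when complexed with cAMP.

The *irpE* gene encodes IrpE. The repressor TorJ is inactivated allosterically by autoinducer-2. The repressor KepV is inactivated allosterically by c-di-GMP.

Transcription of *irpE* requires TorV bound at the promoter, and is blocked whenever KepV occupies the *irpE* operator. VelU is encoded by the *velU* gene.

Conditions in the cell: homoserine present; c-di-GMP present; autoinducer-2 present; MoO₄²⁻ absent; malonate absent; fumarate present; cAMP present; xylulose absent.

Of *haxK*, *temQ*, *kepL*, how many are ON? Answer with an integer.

1

Fumarate is present, so FubN is active.
Malonate is absent, so NerR is active.
With repressor NerR bound, *velU* is not transcribed.
So VelU is not produced.
Autoinducer-2 is present, so TorJ is inactive.
With no repressor bound, *kulR* is transcribed.
So KulR is produced and active.
No repressor is bound and KulR is active, so *haxK* is transcribed.
→ *haxK* is ON.
c-di-GMP is present, so KepV is inactive.
cAMP is present, so TorV is active.
No repressor is bound and TorV is active, so *irpE* is transcribed.
So IrpE is produced and active.
MoO₄²⁻ is absent, so YilJ is inactive.
With repressor IrpE bound, *temQ* is not transcribed.
→ *temQ* is OFF.
Xylulose is absent, so ZorQ is active.
Homoserine is present, so DovA is active.
With repressor ZorQ bound, *kepL* is not transcribed.
→ *kepL* is OFF.
1 of the 3 genes is transcribed.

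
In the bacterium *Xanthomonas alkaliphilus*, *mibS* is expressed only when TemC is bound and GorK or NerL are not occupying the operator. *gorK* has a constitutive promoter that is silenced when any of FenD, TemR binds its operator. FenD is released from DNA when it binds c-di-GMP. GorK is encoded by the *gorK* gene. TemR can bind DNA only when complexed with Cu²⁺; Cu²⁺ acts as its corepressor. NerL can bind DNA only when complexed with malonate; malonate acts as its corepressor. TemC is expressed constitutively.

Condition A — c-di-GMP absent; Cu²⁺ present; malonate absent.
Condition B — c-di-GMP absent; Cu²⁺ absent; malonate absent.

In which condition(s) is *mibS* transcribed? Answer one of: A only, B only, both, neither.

both

Condition A:
TemC is produced constitutively and is active.
c-di-GMP is absent, so FenD is active.
Cu²⁺ is present, so TemR is active.
With repressor FenD bound, *gorK* is not transcribed.
So GorK is not produced.
Malonate is absent, so NerL is inactive.
No repressor is bound and TemC is active, so *mibS* is transcribed.
→ *mibS* is ON in A.
Condition B:
TemC is produced constitutively and is active.
c-di-GMP is absent, so FenD is active.
Cu²⁺ is absent, so TemR is inactive.
With repressor FenD bound, *gorK* is not transcribed.
So GorK is not produced.
Malonate is absent, so NerL is inactive.
No repressor is bound and TemC is active, so *mibS* is transcribed.
→ *mibS* is ON in B.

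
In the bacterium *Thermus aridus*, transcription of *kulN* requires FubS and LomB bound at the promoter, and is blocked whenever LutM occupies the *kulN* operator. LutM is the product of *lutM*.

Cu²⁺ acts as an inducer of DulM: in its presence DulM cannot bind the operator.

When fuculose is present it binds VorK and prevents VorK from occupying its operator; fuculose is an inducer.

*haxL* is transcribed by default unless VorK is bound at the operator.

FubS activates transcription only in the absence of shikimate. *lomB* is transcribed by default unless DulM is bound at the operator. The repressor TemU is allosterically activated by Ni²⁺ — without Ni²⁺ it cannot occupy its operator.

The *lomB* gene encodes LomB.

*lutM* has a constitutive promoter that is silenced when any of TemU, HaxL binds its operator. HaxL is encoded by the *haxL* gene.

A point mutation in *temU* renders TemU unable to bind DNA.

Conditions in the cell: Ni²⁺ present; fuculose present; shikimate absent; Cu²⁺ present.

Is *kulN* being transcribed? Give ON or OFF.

Shikimate is absent, so FubS is active.
TemU is non-functional in this strain, so it has no effect.
Fuculose is present, so VorK is inactive.
With no repressor bound, *haxL* is transcribed.
So HaxL is produced and active.
With repressor HaxL bound, *lutM* is not transcribed.
So LutM is not produced.
Cu²⁺ is present, so DulM is inactive.
With no repressor bound, *lomB* is transcribed.
So LomB is produced and active.
No repressor is bound and FubS and LomB are active, so *kulN* is transcribed.

ON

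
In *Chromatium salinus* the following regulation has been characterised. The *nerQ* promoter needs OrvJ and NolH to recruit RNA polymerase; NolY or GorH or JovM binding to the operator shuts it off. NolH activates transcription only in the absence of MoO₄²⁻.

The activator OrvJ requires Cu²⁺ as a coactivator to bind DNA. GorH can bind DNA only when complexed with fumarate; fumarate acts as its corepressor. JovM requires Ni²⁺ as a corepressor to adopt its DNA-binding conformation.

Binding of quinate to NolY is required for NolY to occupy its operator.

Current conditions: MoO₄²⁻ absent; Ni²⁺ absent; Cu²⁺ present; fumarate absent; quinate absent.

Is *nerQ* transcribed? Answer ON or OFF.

Cu²⁺ is present, so OrvJ is active.
Quinate is absent, so NolY is inactive.
MoO₄²⁻ is absent, so NolH is active.
Fumarate is absent, so GorH is inactive.
Ni²⁺ is absent, so JovM is inactive.
No repressor is bound and OrvJ and NolH are active, so *nerQ* is transcribed.

ON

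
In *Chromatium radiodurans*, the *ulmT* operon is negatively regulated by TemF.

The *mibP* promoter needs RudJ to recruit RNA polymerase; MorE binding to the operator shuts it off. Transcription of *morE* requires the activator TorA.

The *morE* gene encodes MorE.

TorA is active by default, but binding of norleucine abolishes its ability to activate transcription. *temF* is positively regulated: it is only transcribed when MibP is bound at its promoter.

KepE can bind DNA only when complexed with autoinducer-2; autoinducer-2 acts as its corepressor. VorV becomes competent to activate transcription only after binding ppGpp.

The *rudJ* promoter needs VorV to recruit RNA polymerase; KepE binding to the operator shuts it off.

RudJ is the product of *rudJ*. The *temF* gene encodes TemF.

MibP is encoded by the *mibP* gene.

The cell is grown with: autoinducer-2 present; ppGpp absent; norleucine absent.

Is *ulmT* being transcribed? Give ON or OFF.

Autoinducer-2 is present, so KepE is active.
ppGpp is absent, so VorV is inactive.
With repressor KepE bound, *rudJ* is not transcribed.
So RudJ is not produced.
Norleucine is absent, so TorA is active.
No repressor is bound and TorA is active, so *morE* is transcribed.
So MorE is produced and active.
With repressor MorE bound, *mibP* is not transcribed.
So MibP is not produced.
Required activator MibP is absent, so *temF* is not transcribed.
So TemF is not produced.
With no repressor bound, *ulmT* is transcribed.

ON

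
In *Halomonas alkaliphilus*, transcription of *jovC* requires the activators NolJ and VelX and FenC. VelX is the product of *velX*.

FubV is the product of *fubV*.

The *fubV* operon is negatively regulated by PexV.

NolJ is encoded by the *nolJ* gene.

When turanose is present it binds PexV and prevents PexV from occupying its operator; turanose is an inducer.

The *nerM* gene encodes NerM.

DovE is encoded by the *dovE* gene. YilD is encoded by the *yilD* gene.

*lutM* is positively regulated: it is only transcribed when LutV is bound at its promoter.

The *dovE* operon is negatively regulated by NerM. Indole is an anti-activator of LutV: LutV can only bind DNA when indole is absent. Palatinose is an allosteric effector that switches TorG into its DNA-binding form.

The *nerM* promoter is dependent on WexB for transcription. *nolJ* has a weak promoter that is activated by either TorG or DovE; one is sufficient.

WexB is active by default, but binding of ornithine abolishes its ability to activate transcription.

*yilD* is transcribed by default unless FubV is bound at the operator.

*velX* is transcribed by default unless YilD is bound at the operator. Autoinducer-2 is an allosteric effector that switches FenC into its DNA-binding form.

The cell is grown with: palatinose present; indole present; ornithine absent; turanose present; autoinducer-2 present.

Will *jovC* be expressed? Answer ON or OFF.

Palatinose is present, so TorG is active.
Ornithine is absent, so WexB is active.
No repressor is bound and WexB is active, so *nerM* is transcribed.
So NerM is produced and active.
With repressor NerM bound, *dovE* is not transcribed.
So DovE is not produced.
Activator TorG is present, so *nolJ* is transcribed.
So NolJ is produced and active.
Turanose is present, so PexV is inactive.
With no repressor bound, *fubV* is transcribed.
So FubV is produced and active.
With repressor FubV bound, *yilD* is not transcribed.
So YilD is not produced.
With no repressor bound, *velX* is transcribed.
So VelX is produced and active.
Autoinducer-2 is present, so FenC is active.
No repressor is bound and NolJ and VelX and FenC are active, so *jovC* is transcribed.

ON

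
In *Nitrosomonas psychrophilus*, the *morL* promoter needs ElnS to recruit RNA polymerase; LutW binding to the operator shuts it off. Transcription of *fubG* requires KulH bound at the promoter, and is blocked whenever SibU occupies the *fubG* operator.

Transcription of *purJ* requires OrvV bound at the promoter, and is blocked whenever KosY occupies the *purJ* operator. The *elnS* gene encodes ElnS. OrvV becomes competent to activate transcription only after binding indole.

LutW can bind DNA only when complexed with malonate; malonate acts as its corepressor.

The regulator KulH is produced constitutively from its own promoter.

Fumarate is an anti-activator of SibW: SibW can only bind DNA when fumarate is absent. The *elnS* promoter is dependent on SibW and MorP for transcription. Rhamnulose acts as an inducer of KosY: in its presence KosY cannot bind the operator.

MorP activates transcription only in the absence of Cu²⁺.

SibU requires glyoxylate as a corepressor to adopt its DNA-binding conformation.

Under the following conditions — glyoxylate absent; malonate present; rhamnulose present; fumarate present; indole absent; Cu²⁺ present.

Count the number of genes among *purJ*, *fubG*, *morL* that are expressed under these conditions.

1

Indole is absent, so OrvV is inactive.
Rhamnulose is present, so KosY is inactive.
Required activator OrvV is absent, so *purJ* is not transcribed.
→ *purJ* is OFF.
Glyoxylate is absent, so SibU is inactive.
KulH is produced constitutively and is active.
No repressor is bound and KulH is active, so *fubG* is transcribed.
→ *fubG* is ON.
Malonate is present, so LutW is active.
Fumarate is present, so SibW is inactive.
Cu²⁺ is present, so MorP is inactive.
Required activator SibW is absent, so *elnS* is not transcribed.
So ElnS is not produced.
With repressor LutW bound, *morL* is not transcribed.
→ *morL* is OFF.
1 of the 3 genes is transcribed.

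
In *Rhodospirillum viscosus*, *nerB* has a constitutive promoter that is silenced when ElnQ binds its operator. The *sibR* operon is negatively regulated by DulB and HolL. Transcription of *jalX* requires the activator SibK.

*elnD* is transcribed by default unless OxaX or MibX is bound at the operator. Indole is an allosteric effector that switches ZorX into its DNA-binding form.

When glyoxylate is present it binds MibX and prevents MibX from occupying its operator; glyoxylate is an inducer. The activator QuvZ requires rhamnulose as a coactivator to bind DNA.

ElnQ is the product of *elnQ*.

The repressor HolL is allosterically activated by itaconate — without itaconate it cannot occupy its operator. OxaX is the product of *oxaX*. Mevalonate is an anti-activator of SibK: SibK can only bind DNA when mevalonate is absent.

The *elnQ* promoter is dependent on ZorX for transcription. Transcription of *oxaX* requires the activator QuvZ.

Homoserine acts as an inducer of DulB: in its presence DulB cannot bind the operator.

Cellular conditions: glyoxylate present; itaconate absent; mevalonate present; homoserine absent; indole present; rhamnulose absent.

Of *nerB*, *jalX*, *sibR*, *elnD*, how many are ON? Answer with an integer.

Indole is present, so ZorX is active.
No repressor is bound and ZorX is active, so *elnQ* is transcribed.
So ElnQ is produced and active.
With repressor ElnQ bound, *nerB* is not transcribed.
→ *nerB* is OFF.
Mevalonate is present, so SibK is inactive.
Required activator SibK is absent, so *jalX* is not transcribed.
→ *jalX* is OFF.
Homoserine is absent, so DulB is active.
Itaconate is absent, so HolL is inactive.
With repressor DulB bound, *sibR* is not transcribed.
→ *sibR* is OFF.
Rhamnulose is absent, so QuvZ is inactive.
Required activator QuvZ is absent, so *oxaX* is not transcribed.
So OxaX is not produced.
Glyoxylate is present, so MibX is inactive.
With no repressor bound, *elnD* is transcribed.
→ *elnD* is ON.
1 of the 4 genes is transcribed.

1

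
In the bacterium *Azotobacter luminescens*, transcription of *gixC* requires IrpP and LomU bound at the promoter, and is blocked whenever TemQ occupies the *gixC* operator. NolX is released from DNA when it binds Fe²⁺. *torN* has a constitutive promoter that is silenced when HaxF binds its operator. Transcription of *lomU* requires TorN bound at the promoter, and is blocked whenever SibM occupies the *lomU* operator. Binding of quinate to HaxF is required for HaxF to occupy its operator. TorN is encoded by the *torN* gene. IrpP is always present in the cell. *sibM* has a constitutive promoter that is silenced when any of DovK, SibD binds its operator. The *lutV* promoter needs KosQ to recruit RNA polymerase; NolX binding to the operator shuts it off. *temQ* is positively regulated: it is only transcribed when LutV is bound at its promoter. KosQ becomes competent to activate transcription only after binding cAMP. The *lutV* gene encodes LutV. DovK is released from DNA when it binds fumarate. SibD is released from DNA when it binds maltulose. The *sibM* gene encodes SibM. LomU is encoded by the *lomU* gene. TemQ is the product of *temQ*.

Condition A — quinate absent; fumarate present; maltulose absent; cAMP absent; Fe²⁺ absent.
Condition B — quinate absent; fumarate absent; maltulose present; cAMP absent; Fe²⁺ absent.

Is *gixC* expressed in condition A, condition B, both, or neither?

Condition A:
IrpP is produced constitutively and is active.
Quinate is absent, so HaxF is inactive.
With no repressor bound, *torN* is transcribed.
So TorN is produced and active.
Fumarate is present, so DovK is inactive.
Maltulose is absent, so SibD is active.
With repressor SibD bound, *sibM* is not transcribed.
So SibM is not produced.
No repressor is bound and TorN is active, so *lomU* is transcribed.
So LomU is produced and active.
cAMP is absent, so KosQ is inactive.
Fe²⁺ is absent, so NolX is active.
With repressor NolX bound, *lutV* is not transcribed.
So LutV is not produced.
Required activator LutV is absent, so *temQ* is not transcribed.
So TemQ is not produced.
No repressor is bound and IrpP and LomU are active, so *gixC* is transcribed.
→ *gixC* is ON in A.
Condition B:
IrpP is produced constitutively and is active.
Quinate is absent, so HaxF is inactive.
With no repressor bound, *torN* is transcribed.
So TorN is produced and active.
Fumarate is absent, so DovK is active.
Maltulose is present, so SibD is inactive.
With repressor DovK bound, *sibM* is not transcribed.
So SibM is not produced.
No repressor is bound and TorN is active, so *lomU* is transcribed.
So LomU is produced and active.
cAMP is absent, so KosQ is inactive.
Fe²⁺ is absent, so NolX is active.
With repressor NolX bound, *lutV* is not transcribed.
So LutV is not produced.
Required activator LutV is absent, so *temQ* is not transcribed.
So TemQ is not produced.
No repressor is bound and IrpP and LomU are active, so *gixC* is transcribed.
→ *gixC* is ON in B.

both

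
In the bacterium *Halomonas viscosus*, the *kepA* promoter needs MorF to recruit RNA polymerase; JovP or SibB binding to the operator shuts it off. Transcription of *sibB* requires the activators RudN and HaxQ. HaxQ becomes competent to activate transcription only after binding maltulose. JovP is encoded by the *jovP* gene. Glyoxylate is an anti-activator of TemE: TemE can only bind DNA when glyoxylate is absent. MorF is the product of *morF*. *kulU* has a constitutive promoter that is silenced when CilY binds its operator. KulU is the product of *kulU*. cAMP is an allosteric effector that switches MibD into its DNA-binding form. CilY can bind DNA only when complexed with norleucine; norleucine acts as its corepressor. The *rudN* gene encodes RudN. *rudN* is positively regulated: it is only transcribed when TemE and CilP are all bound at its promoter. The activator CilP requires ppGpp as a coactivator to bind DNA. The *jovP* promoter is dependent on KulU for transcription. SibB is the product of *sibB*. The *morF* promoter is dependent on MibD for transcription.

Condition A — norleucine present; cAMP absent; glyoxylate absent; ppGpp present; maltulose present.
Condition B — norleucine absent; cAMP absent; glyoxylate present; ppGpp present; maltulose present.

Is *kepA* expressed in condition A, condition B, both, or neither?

Condition A:
Norleucine is present, so CilY is active.
With repressor CilY bound, *kulU* is not transcribed.
So KulU is not produced.
Required activator KulU is absent, so *jovP* is not transcribed.
So JovP is not produced.
cAMP is absent, so MibD is inactive.
Required activator MibD is absent, so *morF* is not transcribed.
So MorF is not produced.
Glyoxylate is absent, so TemE is active.
ppGpp is present, so CilP is active.
No repressor is bound and TemE and CilP are active, so *rudN* is transcribed.
So RudN is produced and active.
Maltulose is present, so HaxQ is active.
No repressor is bound and RudN and HaxQ are active, so *sibB* is transcribed.
So SibB is produced and active.
With repressor SibB bound, *kepA* is not transcribed.
→ *kepA* is OFF in A.
Condition B:
Norleucine is absent, so CilY is inactive.
With no repressor bound, *kulU* is transcribed.
So KulU is produced and active.
No repressor is bound and KulU is active, so *jovP* is transcribed.
So JovP is produced and active.
cAMP is absent, so MibD is inactive.
Required activator MibD is absent, so *morF* is not transcribed.
So MorF is not produced.
Glyoxylate is present, so TemE is inactive.
ppGpp is present, so CilP is active.
Required activator TemE is absent, so *rudN* is not transcribed.
So RudN is not produced.
Maltulose is present, so HaxQ is active.
Required activator RudN is absent, so *sibB* is not transcribed.
So SibB is not produced.
With repressor JovP bound, *kepA* is not transcribed.
→ *kepA* is OFF in B.

neither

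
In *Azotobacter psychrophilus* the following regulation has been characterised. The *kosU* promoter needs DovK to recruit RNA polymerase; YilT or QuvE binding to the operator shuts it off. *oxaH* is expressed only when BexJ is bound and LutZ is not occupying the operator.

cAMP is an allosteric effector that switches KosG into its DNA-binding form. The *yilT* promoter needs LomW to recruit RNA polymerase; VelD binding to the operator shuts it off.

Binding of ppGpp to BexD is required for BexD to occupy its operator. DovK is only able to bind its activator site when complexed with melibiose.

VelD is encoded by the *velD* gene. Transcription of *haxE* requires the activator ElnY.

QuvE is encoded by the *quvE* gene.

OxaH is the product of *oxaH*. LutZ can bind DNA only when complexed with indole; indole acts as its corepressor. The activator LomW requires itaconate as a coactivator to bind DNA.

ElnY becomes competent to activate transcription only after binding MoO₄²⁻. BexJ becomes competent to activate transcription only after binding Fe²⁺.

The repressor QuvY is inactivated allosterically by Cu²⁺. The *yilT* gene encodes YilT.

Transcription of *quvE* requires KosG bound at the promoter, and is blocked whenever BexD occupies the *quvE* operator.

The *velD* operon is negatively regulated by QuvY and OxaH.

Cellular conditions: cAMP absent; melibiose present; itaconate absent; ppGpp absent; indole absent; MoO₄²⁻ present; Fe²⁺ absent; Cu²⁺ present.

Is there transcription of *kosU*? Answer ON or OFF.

Melibiose is present, so DovK is active.
Itaconate is absent, so LomW is inactive.
Cu²⁺ is present, so QuvY is inactive.
Fe²⁺ is absent, so BexJ is inactive.
Indole is absent, so LutZ is inactive.
Required activator BexJ is absent, so *oxaH* is not transcribed.
So OxaH is not produced.
With no repressor bound, *velD* is transcribed.
So VelD is produced and active.
With repressor VelD bound, *yilT* is not transcribed.
So YilT is not produced.
ppGpp is absent, so BexD is inactive.
cAMP is absent, so KosG is inactive.
Required activator KosG is absent, so *quvE* is not transcribed.
So QuvE is not produced.
No repressor is bound and DovK is active, so *kosU* is transcribed.

ON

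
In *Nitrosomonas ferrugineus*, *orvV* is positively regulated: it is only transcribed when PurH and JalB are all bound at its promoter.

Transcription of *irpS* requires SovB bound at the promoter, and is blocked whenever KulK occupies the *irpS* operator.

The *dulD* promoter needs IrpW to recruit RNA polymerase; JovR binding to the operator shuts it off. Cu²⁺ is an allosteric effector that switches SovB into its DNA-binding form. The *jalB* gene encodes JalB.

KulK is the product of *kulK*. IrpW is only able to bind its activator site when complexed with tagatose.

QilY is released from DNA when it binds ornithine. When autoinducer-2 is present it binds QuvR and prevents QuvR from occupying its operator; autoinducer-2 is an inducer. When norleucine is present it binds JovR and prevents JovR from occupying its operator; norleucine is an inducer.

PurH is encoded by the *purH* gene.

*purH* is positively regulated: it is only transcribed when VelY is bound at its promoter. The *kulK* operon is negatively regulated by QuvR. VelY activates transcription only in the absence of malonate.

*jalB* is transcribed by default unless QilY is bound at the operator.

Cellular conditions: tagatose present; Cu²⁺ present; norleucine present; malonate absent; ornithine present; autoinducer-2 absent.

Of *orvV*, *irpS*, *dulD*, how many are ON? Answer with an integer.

3

Malonate is absent, so VelY is active.
No repressor is bound and VelY is active, so *purH* is transcribed.
So PurH is produced and active.
Ornithine is present, so QilY is inactive.
With no repressor bound, *jalB* is transcribed.
So JalB is produced and active.
No repressor is bound and PurH and JalB are active, so *orvV* is transcribed.
→ *orvV* is ON.
Cu²⁺ is present, so SovB is active.
Autoinducer-2 is absent, so QuvR is active.
With repressor QuvR bound, *kulK* is not transcribed.
So KulK is not produced.
No repressor is bound and SovB is active, so *irpS* is transcribed.
→ *irpS* is ON.
Tagatose is present, so IrpW is active.
Norleucine is present, so JovR is inactive.
No repressor is bound and IrpW is active, so *dulD* is transcribed.
→ *dulD* is ON.
3 of the 3 genes are transcribed.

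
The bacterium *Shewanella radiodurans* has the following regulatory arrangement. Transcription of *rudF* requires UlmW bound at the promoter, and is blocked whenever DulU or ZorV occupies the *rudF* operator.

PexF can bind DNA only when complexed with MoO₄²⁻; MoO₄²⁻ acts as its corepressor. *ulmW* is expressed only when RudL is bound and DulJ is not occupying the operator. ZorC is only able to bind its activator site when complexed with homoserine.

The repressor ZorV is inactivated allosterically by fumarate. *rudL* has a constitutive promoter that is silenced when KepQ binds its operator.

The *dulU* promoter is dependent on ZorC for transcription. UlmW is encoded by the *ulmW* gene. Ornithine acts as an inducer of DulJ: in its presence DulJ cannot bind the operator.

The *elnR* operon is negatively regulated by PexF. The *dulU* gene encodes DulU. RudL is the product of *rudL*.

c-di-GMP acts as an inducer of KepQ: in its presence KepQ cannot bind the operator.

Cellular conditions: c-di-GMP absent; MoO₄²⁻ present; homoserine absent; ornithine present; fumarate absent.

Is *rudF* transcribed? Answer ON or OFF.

OFF

c-di-GMP is absent, so KepQ is active.
With repressor KepQ bound, *rudL* is not transcribed.
So RudL is not produced.
Ornithine is present, so DulJ is inactive.
Required activator RudL is absent, so *ulmW* is not transcribed.
So UlmW is not produced.
Homoserine is absent, so ZorC is inactive.
Required activator ZorC is absent, so *dulU* is not transcribed.
So DulU is not produced.
Fumarate is absent, so ZorV is active.
With repressor ZorV bound, *rudF* is not transcribed.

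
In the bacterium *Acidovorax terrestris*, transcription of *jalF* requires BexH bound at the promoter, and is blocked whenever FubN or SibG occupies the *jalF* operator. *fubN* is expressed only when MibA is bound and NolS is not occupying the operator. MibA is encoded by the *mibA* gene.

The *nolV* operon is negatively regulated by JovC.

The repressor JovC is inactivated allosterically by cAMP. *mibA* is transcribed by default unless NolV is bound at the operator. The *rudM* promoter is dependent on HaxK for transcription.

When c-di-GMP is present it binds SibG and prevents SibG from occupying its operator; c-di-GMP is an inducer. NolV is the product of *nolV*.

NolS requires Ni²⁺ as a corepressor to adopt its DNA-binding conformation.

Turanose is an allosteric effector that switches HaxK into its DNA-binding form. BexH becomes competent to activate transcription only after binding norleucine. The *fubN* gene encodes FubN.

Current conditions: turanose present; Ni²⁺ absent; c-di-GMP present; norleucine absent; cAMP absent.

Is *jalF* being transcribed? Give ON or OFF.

OFF

Norleucine is absent, so BexH is inactive.
cAMP is absent, so JovC is active.
With repressor JovC bound, *nolV* is not transcribed.
So NolV is not produced.
With no repressor bound, *mibA* is transcribed.
So MibA is produced and active.
Ni²⁺ is absent, so NolS is inactive.
No repressor is bound and MibA is active, so *fubN* is transcribed.
So FubN is produced and active.
c-di-GMP is present, so SibG is inactive.
With repressor FubN bound, *jalF* is not transcribed.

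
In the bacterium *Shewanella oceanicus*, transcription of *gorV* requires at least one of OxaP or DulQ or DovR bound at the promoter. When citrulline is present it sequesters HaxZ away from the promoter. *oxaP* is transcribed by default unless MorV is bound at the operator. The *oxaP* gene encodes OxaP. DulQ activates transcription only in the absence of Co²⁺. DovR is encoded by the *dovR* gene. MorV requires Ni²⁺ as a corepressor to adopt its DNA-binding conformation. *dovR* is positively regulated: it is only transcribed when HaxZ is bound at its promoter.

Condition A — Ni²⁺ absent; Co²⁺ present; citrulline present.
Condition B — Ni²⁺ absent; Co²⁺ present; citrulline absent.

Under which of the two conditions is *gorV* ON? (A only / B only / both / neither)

Condition A:
Ni²⁺ is absent, so MorV is inactive.
With no repressor bound, *oxaP* is transcribed.
So OxaP is produced and active.
Co²⁺ is present, so DulQ is inactive.
Citrulline is present, so HaxZ is inactive.
Required activator HaxZ is absent, so *dovR* is not transcribed.
So DovR is not produced.
Activator OxaP is present, so *gorV* is transcribed.
→ *gorV* is ON in A.
Condition B:
Ni²⁺ is absent, so MorV is inactive.
With no repressor bound, *oxaP* is transcribed.
So OxaP is produced and active.
Co²⁺ is present, so DulQ is inactive.
Citrulline is absent, so HaxZ is active.
No repressor is bound and HaxZ is active, so *dovR* is transcribed.
So DovR is produced and active.
Activator OxaP is present, so *gorV* is transcribed.
→ *gorV* is ON in B.

both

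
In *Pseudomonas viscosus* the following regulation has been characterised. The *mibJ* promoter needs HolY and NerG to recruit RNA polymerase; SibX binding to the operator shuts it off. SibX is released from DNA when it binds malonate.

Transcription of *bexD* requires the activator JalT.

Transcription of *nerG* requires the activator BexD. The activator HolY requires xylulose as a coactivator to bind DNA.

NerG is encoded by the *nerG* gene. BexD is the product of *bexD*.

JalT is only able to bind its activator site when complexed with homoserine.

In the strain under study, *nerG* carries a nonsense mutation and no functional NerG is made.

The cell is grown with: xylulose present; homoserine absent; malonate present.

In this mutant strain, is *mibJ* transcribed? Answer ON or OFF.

Xylulose is present, so HolY is active.
Malonate is present, so SibX is inactive.
NerG is non-functional in this strain, so it has no effect.
Required activator NerG is absent, so *mibJ* is not transcribed.

OFF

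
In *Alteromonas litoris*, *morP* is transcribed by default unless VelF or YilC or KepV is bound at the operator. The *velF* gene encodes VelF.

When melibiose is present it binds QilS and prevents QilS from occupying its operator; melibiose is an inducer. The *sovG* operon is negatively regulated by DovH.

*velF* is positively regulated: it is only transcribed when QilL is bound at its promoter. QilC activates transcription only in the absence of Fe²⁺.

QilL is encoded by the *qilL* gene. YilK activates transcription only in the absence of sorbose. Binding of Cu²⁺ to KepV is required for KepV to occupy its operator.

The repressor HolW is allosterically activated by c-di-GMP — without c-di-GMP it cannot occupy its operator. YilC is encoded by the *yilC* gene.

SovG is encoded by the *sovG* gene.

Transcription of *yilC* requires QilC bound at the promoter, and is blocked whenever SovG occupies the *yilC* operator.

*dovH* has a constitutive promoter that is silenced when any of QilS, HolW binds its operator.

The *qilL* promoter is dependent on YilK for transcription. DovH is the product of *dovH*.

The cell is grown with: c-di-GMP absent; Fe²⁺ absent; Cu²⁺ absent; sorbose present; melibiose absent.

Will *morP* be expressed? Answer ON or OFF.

Sorbose is present, so YilK is inactive.
Required activator YilK is absent, so *qilL* is not transcribed.
So QilL is not produced.
Required activator QilL is absent, so *velF* is not transcribed.
So VelF is not produced.
Melibiose is absent, so QilS is active.
c-di-GMP is absent, so HolW is inactive.
With repressor QilS bound, *dovH* is not transcribed.
So DovH is not produced.
With no repressor bound, *sovG* is transcribed.
So SovG is produced and active.
Fe²⁺ is absent, so QilC is active.
With repressor SovG bound, *yilC* is not transcribed.
So YilC is not produced.
Cu²⁺ is absent, so KepV is inactive.
With no repressor bound, *morP* is transcribed.

ON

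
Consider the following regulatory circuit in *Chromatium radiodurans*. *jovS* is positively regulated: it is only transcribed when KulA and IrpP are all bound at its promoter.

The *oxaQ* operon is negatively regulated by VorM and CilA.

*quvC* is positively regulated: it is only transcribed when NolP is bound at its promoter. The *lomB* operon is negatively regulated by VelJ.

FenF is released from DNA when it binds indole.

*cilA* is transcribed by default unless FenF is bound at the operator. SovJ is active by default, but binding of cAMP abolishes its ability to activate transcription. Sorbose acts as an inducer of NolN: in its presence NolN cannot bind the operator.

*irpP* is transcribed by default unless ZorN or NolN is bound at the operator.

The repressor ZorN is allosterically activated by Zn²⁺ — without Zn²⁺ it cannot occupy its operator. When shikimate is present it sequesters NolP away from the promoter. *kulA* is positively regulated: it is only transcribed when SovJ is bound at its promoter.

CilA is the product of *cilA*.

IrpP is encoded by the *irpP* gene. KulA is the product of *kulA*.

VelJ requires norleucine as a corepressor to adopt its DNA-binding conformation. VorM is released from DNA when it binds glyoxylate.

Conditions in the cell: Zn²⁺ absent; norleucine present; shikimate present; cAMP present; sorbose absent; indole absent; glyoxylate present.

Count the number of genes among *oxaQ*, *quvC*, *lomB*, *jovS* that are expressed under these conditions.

Glyoxylate is present, so VorM is inactive.
Indole is absent, so FenF is active.
With repressor FenF bound, *cilA* is not transcribed.
So CilA is not produced.
With no repressor bound, *oxaQ* is transcribed.
→ *oxaQ* is ON.
Shikimate is present, so NolP is inactive.
Required activator NolP is absent, so *quvC* is not transcribed.
→ *quvC* is OFF.
Norleucine is present, so VelJ is active.
With repressor VelJ bound, *lomB* is not transcribed.
→ *lomB* is OFF.
cAMP is present, so SovJ is inactive.
Required activator SovJ is absent, so *kulA* is not transcribed.
So KulA is not produced.
Zn²⁺ is absent, so ZorN is inactive.
Sorbose is absent, so NolN is active.
With repressor NolN bound, *irpP* is not transcribed.
So IrpP is not produced.
Required activator KulA is absent, so *jovS* is not transcribed.
→ *jovS* is OFF.
1 of the 4 genes is transcribed.

1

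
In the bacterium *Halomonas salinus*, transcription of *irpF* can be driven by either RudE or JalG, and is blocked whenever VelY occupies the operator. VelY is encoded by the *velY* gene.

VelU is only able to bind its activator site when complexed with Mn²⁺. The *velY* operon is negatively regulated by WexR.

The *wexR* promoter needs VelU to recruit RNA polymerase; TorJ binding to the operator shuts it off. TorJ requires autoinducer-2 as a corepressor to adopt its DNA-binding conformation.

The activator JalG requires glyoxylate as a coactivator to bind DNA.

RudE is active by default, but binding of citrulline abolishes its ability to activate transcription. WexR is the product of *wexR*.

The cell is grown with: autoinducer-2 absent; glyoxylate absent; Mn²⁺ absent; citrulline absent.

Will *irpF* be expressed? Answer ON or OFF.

Citrulline is absent, so RudE is active.
Autoinducer-2 is absent, so TorJ is inactive.
Mn²⁺ is absent, so VelU is inactive.
Required activator VelU is absent, so *wexR* is not transcribed.
So WexR is not produced.
With no repressor bound, *velY* is transcribed.
So VelY is produced and active.
Glyoxylate is absent, so JalG is inactive.
With repressor VelY bound, *irpF* is not transcribed.

OFF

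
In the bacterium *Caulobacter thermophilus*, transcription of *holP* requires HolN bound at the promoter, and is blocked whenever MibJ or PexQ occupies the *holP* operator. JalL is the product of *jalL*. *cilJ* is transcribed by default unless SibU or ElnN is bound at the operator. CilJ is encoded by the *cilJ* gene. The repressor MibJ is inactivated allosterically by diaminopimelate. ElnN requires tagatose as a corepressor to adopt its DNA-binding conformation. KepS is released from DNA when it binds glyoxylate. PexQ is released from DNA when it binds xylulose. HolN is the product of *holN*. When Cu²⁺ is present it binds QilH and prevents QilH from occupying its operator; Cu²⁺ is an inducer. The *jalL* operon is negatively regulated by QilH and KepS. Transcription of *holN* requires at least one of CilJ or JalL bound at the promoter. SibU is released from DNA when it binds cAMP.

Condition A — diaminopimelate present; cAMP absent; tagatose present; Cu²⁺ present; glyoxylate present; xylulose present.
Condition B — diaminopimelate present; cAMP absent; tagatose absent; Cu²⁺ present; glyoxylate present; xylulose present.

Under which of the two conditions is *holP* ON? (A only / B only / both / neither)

both

Condition A:
Diaminopimelate is present, so MibJ is inactive.
cAMP is absent, so SibU is active.
Tagatose is present, so ElnN is active.
With repressor SibU bound, *cilJ* is not transcribed.
So CilJ is not produced.
Cu²⁺ is present, so QilH is inactive.
Glyoxylate is present, so KepS is inactive.
With no repressor bound, *jalL* is transcribed.
So JalL is produced and active.
Activator JalL is present, so *holN* is transcribed.
So HolN is produced and active.
Xylulose is present, so PexQ is inactive.
No repressor is bound and HolN is active, so *holP* is transcribed.
→ *holP* is ON in A.
Condition B:
Diaminopimelate is present, so MibJ is inactive.
cAMP is absent, so SibU is active.
Tagatose is absent, so ElnN is inactive.
With repressor SibU bound, *cilJ* is not transcribed.
So CilJ is not produced.
Cu²⁺ is present, so QilH is inactive.
Glyoxylate is present, so KepS is inactive.
With no repressor bound, *jalL* is transcribed.
So JalL is produced and active.
Activator JalL is present, so *holN* is transcribed.
So HolN is produced and active.
Xylulose is present, so PexQ is inactive.
No repressor is bound and HolN is active, so *holP* is transcribed.
→ *holP* is ON in B.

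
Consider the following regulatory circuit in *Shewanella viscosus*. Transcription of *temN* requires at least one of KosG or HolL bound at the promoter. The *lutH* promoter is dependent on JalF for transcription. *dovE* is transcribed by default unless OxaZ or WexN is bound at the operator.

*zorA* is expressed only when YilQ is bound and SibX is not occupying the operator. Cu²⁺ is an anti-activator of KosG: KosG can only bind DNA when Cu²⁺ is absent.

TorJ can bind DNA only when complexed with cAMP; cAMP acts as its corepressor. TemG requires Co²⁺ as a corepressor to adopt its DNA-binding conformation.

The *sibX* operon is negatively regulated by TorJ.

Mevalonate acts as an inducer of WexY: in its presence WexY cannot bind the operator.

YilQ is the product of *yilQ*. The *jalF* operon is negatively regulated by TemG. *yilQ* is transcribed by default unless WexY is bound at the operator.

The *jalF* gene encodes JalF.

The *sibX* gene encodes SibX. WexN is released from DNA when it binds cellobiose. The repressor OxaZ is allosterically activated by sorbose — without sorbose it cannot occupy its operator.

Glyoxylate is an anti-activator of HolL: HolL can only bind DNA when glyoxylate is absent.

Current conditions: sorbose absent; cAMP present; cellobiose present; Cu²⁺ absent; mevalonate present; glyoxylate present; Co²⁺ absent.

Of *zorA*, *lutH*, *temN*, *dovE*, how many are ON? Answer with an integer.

4

Mevalonate is present, so WexY is inactive.
With no repressor bound, *yilQ* is transcribed.
So YilQ is produced and active.
cAMP is present, so TorJ is active.
With repressor TorJ bound, *sibX* is not transcribed.
So SibX is not produced.
No repressor is bound and YilQ is active, so *zorA* is transcribed.
→ *zorA* is ON.
Co²⁺ is absent, so TemG is inactive.
With no repressor bound, *jalF* is transcribed.
So JalF is produced and active.
No repressor is bound and JalF is active, so *lutH* is transcribed.
→ *lutH* is ON.
Cu²⁺ is absent, so KosG is active.
Glyoxylate is present, so HolL is inactive.
Activator KosG is present, so *temN* is transcribed.
→ *temN* is ON.
Sorbose is absent, so OxaZ is inactive.
Cellobiose is present, so WexN is inactive.
With no repressor bound, *dovE* is transcribed.
→ *dovE* is ON.
4 of the 4 genes are transcribed.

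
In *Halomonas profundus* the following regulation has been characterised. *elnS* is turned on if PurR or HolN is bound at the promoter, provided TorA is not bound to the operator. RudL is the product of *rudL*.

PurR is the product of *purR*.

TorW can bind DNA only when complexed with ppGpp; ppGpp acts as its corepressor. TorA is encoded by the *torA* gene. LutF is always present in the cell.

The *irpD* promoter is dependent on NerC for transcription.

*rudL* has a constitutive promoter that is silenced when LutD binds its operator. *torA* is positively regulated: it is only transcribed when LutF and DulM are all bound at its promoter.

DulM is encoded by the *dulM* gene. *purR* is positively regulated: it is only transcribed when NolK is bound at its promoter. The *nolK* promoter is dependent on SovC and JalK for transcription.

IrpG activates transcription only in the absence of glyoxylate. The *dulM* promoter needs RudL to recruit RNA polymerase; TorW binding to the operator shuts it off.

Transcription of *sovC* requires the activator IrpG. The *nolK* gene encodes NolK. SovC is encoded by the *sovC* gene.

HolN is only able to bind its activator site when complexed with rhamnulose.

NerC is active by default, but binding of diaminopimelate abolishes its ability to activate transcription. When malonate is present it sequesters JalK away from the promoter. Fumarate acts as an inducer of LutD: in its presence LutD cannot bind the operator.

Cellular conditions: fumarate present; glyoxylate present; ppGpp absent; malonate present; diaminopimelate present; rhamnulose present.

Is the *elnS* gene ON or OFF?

LutF is produced constitutively and is active.
ppGpp is absent, so TorW is inactive.
Fumarate is present, so LutD is inactive.
With no repressor bound, *rudL* is transcribed.
So RudL is produced and active.
No repressor is bound and RudL is active, so *dulM* is transcribed.
So DulM is produced and active.
No repressor is bound and LutF and DulM are active, so *torA* is transcribed.
So TorA is produced and active.
Glyoxylate is present, so IrpG is inactive.
Required activator IrpG is absent, so *sovC* is not transcribed.
So SovC is not produced.
Malonate is present, so JalK is inactive.
Required activator SovC is absent, so *nolK* is not transcribed.
So NolK is not produced.
Required activator NolK is absent, so *purR* is not transcribed.
So PurR is not produced.
Rhamnulose is present, so HolN is active.
With repressor TorA bound, *elnS* is not transcribed.

OFF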